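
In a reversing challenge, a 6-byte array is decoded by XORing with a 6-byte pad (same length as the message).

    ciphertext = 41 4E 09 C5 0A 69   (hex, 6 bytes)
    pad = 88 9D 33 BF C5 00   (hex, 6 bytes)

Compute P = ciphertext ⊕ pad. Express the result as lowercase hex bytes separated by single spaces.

 65 ⊕ 136 = 201
 78 ⊕ 157 = 211
  9 ⊕  51 =  58
197 ⊕ 191 = 122
 10 ⊕ 197 = 207
105 ⊕   0 = 105

c9 d3 3a 7a cf 69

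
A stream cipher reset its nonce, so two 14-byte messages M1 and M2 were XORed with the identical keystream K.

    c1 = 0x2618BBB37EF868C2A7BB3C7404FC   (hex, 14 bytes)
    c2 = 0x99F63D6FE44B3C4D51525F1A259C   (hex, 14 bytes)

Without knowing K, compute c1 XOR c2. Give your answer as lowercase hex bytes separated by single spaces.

c1 ⊕ c2 = (M1 ⊕ K) ⊕ (M2 ⊕ K) = M1 ⊕ M2 — the shared key cancels under XOR.
00100110 ⊕ 10011001 = 10111111
00011000 ⊕ 11110110 = 11101110
10111011 ⊕ 00111101 = 10000110
10110011 ⊕ 01101111 = 11011100
01111110 ⊕ 11100100 = 10011010
11111000 ⊕ 01001011 = 10110011
01101000 ⊕ 00111100 = 01010100
11000010 ⊕ 01001101 = 10001111
10100111 ⊕ 01010001 = 11110110
10111011 ⊕ 01010010 = 11101001
00111100 ⊕ 01011111 = 01100011
01110100 ⊕ 00011010 = 01101110
00000100 ⊕ 00100101 = 00100001
11111100 ⊕ 10011100 = 01100000

bf ee 86 dc 9a b3 54 8f f6 e9 63 6e 21 60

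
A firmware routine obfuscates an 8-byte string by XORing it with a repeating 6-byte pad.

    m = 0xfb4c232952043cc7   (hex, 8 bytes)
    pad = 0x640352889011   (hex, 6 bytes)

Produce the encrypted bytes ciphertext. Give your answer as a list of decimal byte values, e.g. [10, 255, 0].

The 6-byte key repeats, so the effective keystream is 64 03 52 88 90 11 64 03.
byte 0: 11111011 ^ 01100100 = 10011111
byte 1: 01001100 ^ 00000011 = 01001111
byte 2: 00100011 ^ 01010010 = 01110001
byte 3: 00101001 ^ 10001000 = 10100001
byte 4: 01010010 ^ 10010000 = 11000010
byte 5: 00000100 ^ 00010001 = 00010101
byte 6: 00111100 ^ 01100100 = 01011000
byte 7: 11000111 ^ 00000011 = 11000100

[159, 79, 113, 161, 194, 21, 88, 196]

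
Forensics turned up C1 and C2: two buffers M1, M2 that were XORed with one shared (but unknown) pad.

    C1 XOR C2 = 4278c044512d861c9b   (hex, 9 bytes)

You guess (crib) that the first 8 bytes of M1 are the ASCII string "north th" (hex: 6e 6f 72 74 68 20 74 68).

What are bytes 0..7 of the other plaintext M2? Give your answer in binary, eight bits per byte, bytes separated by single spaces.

00101100 00010111 10110010 00110000 00111001 00001101 11110010 01110100

Since C1 ⊕ C2 = M1 ⊕ M2, XORing with the guessed M1 bytes yields the corresponding M2 bytes: M2 = (C1 ⊕ C2) ⊕ M1.
 66 ^ 110 =  44
120 ^ 111 =  23
192 ^ 114 = 178
 68 ^ 116 =  48
 81 ^ 104 =  57
 45 ^  32 =  13
134 ^ 116 = 242
 28 ^ 104 = 116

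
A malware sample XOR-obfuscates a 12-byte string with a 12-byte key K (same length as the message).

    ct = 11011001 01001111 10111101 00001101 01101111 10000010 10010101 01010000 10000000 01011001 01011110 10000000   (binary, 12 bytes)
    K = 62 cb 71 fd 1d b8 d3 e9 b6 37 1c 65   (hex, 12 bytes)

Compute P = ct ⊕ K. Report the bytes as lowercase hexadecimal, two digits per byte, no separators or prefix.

bb84ccf0723a46b9366e42e5

byte 0: d9 ^ 62 = bb
byte 1: 4f ^ cb = 84
byte 2: bd ^ 71 = cc
byte 3: 0d ^ fd = f0
byte 4: 6f ^ 1d = 72
byte 5: 82 ^ b8 = 3a
byte 6: 95 ^ d3 = 46
byte 7: 50 ^ e9 = b9
byte 8: 80 ^ b6 = 36
byte 9: 59 ^ 37 = 6e
byte 10: 5e ^ 1c = 42
byte 11: 80 ^ 65 = e5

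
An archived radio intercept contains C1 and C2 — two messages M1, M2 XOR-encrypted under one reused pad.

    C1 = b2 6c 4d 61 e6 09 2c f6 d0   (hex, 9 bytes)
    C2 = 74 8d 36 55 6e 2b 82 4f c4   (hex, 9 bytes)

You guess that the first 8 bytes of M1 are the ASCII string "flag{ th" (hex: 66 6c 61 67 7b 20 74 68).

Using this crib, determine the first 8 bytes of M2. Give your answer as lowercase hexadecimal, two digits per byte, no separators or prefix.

First, C1 ⊕ C2 = (M1 ⊕ K) ⊕ (M2 ⊕ K) = M1 ⊕ M2, so the key drops out. Then M2 = (M1 ⊕ M2) ⊕ M1 over the first 8 bytes.
byte 0: (b2 ⊕ 74) ⊕ 66 = c6 ⊕ 66 = a0
byte 1: (6c ⊕ 8d) ⊕ 6c = e1 ⊕ 6c = 8d
byte 2: (4d ⊕ 36) ⊕ 61 = 7b ⊕ 61 = 1a
byte 3: (61 ⊕ 55) ⊕ 67 = 34 ⊕ 67 = 53
byte 4: (e6 ⊕ 6e) ⊕ 7b = 88 ⊕ 7b = f3
byte 5: (09 ⊕ 2b) ⊕ 20 = 22 ⊕ 20 = 02
byte 6: (2c ⊕ 82) ⊕ 74 = ae ⊕ 74 = da
byte 7: (f6 ⊕ 4f) ⊕ 68 = b9 ⊕ 68 = d1

a08d1a53f302dad1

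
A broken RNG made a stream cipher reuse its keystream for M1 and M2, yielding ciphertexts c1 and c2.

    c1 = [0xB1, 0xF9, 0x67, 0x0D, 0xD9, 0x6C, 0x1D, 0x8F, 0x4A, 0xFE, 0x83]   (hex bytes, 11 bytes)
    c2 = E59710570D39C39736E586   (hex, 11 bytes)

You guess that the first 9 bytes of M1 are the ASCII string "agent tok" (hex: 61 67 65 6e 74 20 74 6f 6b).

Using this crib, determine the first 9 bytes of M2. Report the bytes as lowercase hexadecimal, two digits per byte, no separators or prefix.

First, c1 ⊕ c2 = (M1 ⊕ K) ⊕ (M2 ⊕ K) = M1 ⊕ M2, so the key drops out. Then M2 = (M1 ⊕ M2) ⊕ M1 over the first 9 bytes.
byte 0: (b1 XOR e5) XOR 61 = 54 XOR 61 = 35
byte 1: (f9 XOR 97) XOR 67 = 6e XOR 67 = 09
byte 2: (67 XOR 10) XOR 65 = 77 XOR 65 = 12
byte 3: (0d XOR 57) XOR 6e = 5a XOR 6e = 34
byte 4: (d9 XOR 0d) XOR 74 = d4 XOR 74 = a0
byte 5: (6c XOR 39) XOR 20 = 55 XOR 20 = 75
byte 6: (1d XOR c3) XOR 74 = de XOR 74 = aa
byte 7: (8f XOR 97) XOR 6f = 18 XOR 6f = 77
byte 8: (4a XOR 36) XOR 6b = 7c XOR 6b = 17

35091234a075aa7717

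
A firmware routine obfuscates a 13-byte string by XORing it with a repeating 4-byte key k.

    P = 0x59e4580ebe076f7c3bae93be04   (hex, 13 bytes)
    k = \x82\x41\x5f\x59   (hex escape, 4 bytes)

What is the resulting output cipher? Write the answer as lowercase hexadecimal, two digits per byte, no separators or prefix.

The 4-byte key repeats, so the effective keystream is 82 41 5f 59 82 41 5f 59 82 41 5f 59 82.
byte 0: 59 XOR 82 = db
byte 1: e4 XOR 41 = a5
byte 2: 58 XOR 5f = 07
byte 3: 0e XOR 59 = 57
byte 4: be XOR 82 = 3c
byte 5: 07 XOR 41 = 46
byte 6: 6f XOR 5f = 30
byte 7: 7c XOR 59 = 25
byte 8: 3b XOR 82 = b9
byte 9: ae XOR 41 = ef
byte 10: 93 XOR 5f = cc
byte 11: be XOR 59 = e7
byte 12: 04 XOR 82 = 86

dba507573c463025b9efcce786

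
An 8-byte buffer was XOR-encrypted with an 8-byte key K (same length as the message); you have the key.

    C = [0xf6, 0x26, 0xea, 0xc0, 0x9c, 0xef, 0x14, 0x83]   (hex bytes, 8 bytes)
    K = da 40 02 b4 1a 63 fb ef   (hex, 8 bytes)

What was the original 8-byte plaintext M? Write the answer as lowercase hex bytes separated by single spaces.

246 XOR 218 =  44
 38 XOR  64 = 102
234 XOR   2 = 232
192 XOR 180 = 116
156 XOR  26 = 134
239 XOR  99 = 140
 20 XOR 251 = 239
131 XOR 239 = 108

2c 66 e8 74 86 8c ef 6c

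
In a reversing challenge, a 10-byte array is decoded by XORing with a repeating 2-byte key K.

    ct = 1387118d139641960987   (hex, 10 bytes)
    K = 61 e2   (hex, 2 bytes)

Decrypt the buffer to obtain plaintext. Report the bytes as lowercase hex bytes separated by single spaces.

The 2-byte key repeats, so the effective keystream is 61 e2 61 e2 61 e2 61 e2 61 e2.
byte 0: 13 ^ 61 = 72
byte 1: 87 ^ e2 = 65
byte 2: 11 ^ 61 = 70
byte 3: 8d ^ e2 = 6f
byte 4: 13 ^ 61 = 72
byte 5: 96 ^ e2 = 74
byte 6: 41 ^ 61 = 20
byte 7: 96 ^ e2 = 74
byte 8: 09 ^ 61 = 68
byte 9: 87 ^ e2 = 65

72 65 70 6f 72 74 20 74 68 65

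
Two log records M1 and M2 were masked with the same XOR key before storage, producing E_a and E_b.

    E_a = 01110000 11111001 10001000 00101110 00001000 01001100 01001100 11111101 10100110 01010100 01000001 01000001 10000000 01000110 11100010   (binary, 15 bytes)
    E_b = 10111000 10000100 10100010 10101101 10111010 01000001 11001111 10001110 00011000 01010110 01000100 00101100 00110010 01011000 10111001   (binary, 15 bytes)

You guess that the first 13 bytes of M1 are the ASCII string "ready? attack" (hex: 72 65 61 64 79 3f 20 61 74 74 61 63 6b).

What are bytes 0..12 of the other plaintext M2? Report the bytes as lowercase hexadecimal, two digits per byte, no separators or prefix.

ba184be7cb32a312ca76640ed9

First, E_a ⊕ E_b = (M1 ⊕ K) ⊕ (M2 ⊕ K) = M1 ⊕ M2, so the key drops out. Then M2 = (M1 ⊕ M2) ⊕ M1 over the first 13 bytes.
byte 0: (70 XOR b8) XOR 72 = c8 XOR 72 = ba
byte 1: (f9 XOR 84) XOR 65 = 7d XOR 65 = 18
byte 2: (88 XOR a2) XOR 61 = 2a XOR 61 = 4b
byte 3: (2e XOR ad) XOR 64 = 83 XOR 64 = e7
byte 4: (08 XOR ba) XOR 79 = b2 XOR 79 = cb
byte 5: (4c XOR 41) XOR 3f = 0d XOR 3f = 32
byte 6: (4c XOR cf) XOR 20 = 83 XOR 20 = a3
byte 7: (fd XOR 8e) XOR 61 = 73 XOR 61 = 12
byte 8: (a6 XOR 18) XOR 74 = be XOR 74 = ca
byte 9: (54 XOR 56) XOR 74 = 02 XOR 74 = 76
byte 10: (41 XOR 44) XOR 61 = 05 XOR 61 = 64
byte 11: (41 XOR 2c) XOR 63 = 6d XOR 63 = 0e
byte 12: (80 XOR 32) XOR 6b = b2 XOR 6b = d9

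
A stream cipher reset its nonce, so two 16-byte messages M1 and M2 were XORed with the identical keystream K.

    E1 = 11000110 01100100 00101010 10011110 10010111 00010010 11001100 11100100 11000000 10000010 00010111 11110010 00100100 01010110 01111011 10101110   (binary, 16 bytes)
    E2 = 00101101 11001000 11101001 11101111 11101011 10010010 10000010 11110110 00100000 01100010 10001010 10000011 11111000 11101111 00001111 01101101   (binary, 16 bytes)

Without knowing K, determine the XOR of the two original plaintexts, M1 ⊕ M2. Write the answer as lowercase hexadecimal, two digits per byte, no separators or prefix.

ebacc3717c804e12e0e09d71dcb974c3

E1 ⊕ E2 = (M1 ⊕ K) ⊕ (M2 ⊕ K) = M1 ⊕ M2 — the shared key cancels under XOR.
c6 ^ 2d = eb
64 ^ c8 = ac
2a ^ e9 = c3
9e ^ ef = 71
97 ^ eb = 7c
12 ^ 92 = 80
cc ^ 82 = 4e
e4 ^ f6 = 12
c0 ^ 20 = e0
82 ^ 62 = e0
17 ^ 8a = 9d
f2 ^ 83 = 71
24 ^ f8 = dc
56 ^ ef = b9
7b ^ 0f = 74
ae ^ 6d = c3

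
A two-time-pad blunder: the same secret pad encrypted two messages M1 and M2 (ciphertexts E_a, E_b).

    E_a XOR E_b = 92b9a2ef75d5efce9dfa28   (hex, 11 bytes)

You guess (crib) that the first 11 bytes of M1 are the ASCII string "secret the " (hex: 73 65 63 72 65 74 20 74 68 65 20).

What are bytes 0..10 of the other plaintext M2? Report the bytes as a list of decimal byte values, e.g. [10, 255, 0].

Since E_a ⊕ E_b = M1 ⊕ M2, XORing with the guessed M1 bytes yields the corresponding M2 bytes: M2 = (E_a ⊕ E_b) ⊕ M1.
92 ^ 73 = e1
b9 ^ 65 = dc
a2 ^ 63 = c1
ef ^ 72 = 9d
75 ^ 65 = 10
d5 ^ 74 = a1
ef ^ 20 = cf
ce ^ 74 = ba
9d ^ 68 = f5
fa ^ 65 = 9f
28 ^ 20 = 08

[225, 220, 193, 157, 16, 161, 207, 186, 245, 159, 8]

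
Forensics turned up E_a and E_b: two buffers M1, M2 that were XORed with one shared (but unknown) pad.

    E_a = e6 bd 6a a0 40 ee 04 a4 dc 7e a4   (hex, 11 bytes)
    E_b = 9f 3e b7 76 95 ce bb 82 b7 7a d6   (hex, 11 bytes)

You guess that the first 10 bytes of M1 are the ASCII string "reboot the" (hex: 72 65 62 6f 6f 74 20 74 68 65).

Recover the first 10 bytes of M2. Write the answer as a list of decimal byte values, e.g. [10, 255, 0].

First, E_a ⊕ E_b = (M1 ⊕ K) ⊕ (M2 ⊕ K) = M1 ⊕ M2, so the key drops out. Then M2 = (M1 ⊕ M2) ⊕ M1 over the first 10 bytes.
byte 0: (e6 ^ 9f) ^ 72 = 79 ^ 72 = 0b
byte 1: (bd ^ 3e) ^ 65 = 83 ^ 65 = e6
byte 2: (6a ^ b7) ^ 62 = dd ^ 62 = bf
byte 3: (a0 ^ 76) ^ 6f = d6 ^ 6f = b9
byte 4: (40 ^ 95) ^ 6f = d5 ^ 6f = ba
byte 5: (ee ^ ce) ^ 74 = 20 ^ 74 = 54
byte 6: (04 ^ bb) ^ 20 = bf ^ 20 = 9f
byte 7: (a4 ^ 82) ^ 74 = 26 ^ 74 = 52
byte 8: (dc ^ b7) ^ 68 = 6b ^ 68 = 03
byte 9: (7e ^ 7a) ^ 65 = 04 ^ 65 = 61

[11, 230, 191, 185, 186, 84, 159, 82, 3, 97]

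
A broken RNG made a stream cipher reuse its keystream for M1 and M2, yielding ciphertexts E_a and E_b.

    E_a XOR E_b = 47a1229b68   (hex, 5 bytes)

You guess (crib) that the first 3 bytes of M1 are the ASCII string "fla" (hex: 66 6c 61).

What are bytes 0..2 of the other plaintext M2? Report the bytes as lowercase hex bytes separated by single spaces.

Since E_a ⊕ E_b = M1 ⊕ M2, XORing with the guessed M1 bytes yields the corresponding M2 bytes: M2 = (E_a ⊕ E_b) ⊕ M1.
47 xor 66 = 21
a1 xor 6c = cd
22 xor 61 = 43

21 cd 43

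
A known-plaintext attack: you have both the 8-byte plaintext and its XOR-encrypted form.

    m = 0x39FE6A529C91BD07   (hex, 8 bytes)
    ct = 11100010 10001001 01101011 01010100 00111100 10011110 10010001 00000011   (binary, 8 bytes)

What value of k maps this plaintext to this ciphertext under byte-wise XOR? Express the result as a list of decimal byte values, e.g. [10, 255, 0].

Since ct = m ⊕ k, XORing both sides with m gives k = m ⊕ ct.
byte 0: 39 xor e2 = db
byte 1: fe xor 89 = 77
byte 2: 6a xor 6b = 01
byte 3: 52 xor 54 = 06
byte 4: 9c xor 3c = a0
byte 5: 91 xor 9e = 0f
byte 6: bd xor 91 = 2c
byte 7: 07 xor 03 = 04

[219, 119, 1, 6, 160, 15, 44, 4]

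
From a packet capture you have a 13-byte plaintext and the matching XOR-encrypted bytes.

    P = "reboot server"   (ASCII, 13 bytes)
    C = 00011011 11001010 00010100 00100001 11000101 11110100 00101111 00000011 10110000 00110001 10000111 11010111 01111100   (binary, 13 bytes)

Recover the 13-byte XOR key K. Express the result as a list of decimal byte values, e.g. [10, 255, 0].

[105, 175, 118, 78, 170, 128, 15, 112, 213, 67, 241, 178, 14]

Since C = P ⊕ K, XORing both sides with P gives K = P ⊕ C.
72 ⊕ 1b = 69
65 ⊕ ca = af
62 ⊕ 14 = 76
6f ⊕ 21 = 4e
6f ⊕ c5 = aa
74 ⊕ f4 = 80
20 ⊕ 2f = 0f
73 ⊕ 03 = 70
65 ⊕ b0 = d5
72 ⊕ 31 = 43
76 ⊕ 87 = f1
65 ⊕ d7 = b2
72 ⊕ 7c = 0e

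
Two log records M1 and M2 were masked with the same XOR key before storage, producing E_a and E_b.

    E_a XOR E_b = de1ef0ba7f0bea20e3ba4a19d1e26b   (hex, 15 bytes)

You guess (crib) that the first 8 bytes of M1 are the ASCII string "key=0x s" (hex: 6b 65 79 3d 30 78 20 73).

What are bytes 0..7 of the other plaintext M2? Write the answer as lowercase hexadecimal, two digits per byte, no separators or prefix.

Since E_a ⊕ E_b = M1 ⊕ M2, XORing with the guessed M1 bytes yields the corresponding M2 bytes: M2 = (E_a ⊕ E_b) ⊕ M1.
de ^ 6b = b5
1e ^ 65 = 7b
f0 ^ 79 = 89
ba ^ 3d = 87
7f ^ 30 = 4f
0b ^ 78 = 73
ea ^ 20 = ca
20 ^ 73 = 53

b57b89874f73ca53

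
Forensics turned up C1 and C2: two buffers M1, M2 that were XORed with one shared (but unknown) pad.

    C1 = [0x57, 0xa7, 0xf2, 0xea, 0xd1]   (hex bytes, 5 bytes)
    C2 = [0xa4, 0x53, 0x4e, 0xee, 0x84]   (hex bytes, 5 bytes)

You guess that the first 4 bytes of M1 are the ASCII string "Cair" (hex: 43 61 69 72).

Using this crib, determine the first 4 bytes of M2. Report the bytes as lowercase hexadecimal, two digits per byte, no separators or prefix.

b095d576

First, C1 ⊕ C2 = (M1 ⊕ K) ⊕ (M2 ⊕ K) = M1 ⊕ M2, so the key drops out. Then M2 = (M1 ⊕ M2) ⊕ M1 over the first 4 bytes.
byte 0: (57 XOR a4) XOR 43 = f3 XOR 43 = b0
byte 1: (a7 XOR 53) XOR 61 = f4 XOR 61 = 95
byte 2: (f2 XOR 4e) XOR 69 = bc XOR 69 = d5
byte 3: (ea XOR ee) XOR 72 = 04 XOR 72 = 76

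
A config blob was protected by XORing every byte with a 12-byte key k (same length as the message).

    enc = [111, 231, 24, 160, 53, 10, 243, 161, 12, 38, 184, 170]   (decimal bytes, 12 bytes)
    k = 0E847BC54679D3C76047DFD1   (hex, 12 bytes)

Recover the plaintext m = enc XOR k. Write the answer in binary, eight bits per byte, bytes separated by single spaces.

01100001 01100011 01100011 01100101 01110011 01110011 00100000 01100110 01101100 01100001 01100111 01111011

111 XOR  14 =  97
231 XOR 132 =  99
 24 XOR 123 =  99
160 XOR 197 = 101
 53 XOR  70 = 115
 10 XOR 121 = 115
243 XOR 211 =  32
161 XOR 199 = 102
 12 XOR  96 = 108
 38 XOR  71 =  97
184 XOR 223 = 103
170 XOR 209 = 123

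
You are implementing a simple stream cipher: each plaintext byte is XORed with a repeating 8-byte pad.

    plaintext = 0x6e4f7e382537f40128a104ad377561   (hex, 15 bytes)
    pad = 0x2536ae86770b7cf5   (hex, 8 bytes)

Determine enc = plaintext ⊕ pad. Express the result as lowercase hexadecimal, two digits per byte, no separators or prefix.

The 8-byte key repeats, so the effective keystream is 25 36 ae 86 77 0b 7c f5 25 36 ae 86 77 0b 7c.
byte 0: 6e ⊕ 25 = 4b
byte 1: 4f ⊕ 36 = 79
byte 2: 7e ⊕ ae = d0
byte 3: 38 ⊕ 86 = be
byte 4: 25 ⊕ 77 = 52
byte 5: 37 ⊕ 0b = 3c
byte 6: f4 ⊕ 7c = 88
byte 7: 01 ⊕ f5 = f4
byte 8: 28 ⊕ 25 = 0d
byte 9: a1 ⊕ 36 = 97
byte 10: 04 ⊕ ae = aa
byte 11: ad ⊕ 86 = 2b
byte 12: 37 ⊕ 77 = 40
byte 13: 75 ⊕ 0b = 7e
byte 14: 61 ⊕ 7c = 1d

4b79d0be523c88f40d97aa2b407e1d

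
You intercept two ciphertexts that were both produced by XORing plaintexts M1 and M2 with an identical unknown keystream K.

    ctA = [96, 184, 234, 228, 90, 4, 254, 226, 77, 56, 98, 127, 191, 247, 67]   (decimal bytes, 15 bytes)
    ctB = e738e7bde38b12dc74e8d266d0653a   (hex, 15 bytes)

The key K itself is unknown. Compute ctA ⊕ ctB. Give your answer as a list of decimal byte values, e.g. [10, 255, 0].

ctA ⊕ ctB = (M1 ⊕ K) ⊕ (M2 ⊕ K) = M1 ⊕ M2 — the shared key cancels under XOR.
60 xor e7 = 87
b8 xor 38 = 80
ea xor e7 = 0d
e4 xor bd = 59
5a xor e3 = b9
04 xor 8b = 8f
fe xor 12 = ec
e2 xor dc = 3e
4d xor 74 = 39
38 xor e8 = d0
62 xor d2 = b0
7f xor 66 = 19
bf xor d0 = 6f
f7 xor 65 = 92
43 xor 3a = 79

[135, 128, 13, 89, 185, 143, 236, 62, 57, 208, 176, 25, 111, 146, 121]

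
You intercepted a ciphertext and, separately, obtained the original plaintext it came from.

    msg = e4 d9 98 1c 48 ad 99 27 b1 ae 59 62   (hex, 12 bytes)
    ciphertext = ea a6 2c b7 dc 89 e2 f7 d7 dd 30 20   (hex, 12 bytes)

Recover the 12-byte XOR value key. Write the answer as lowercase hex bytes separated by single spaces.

Since ciphertext = msg ⊕ key, XORing both sides with msg gives key = msg ⊕ ciphertext.
e4 ⊕ ea = 0e
d9 ⊕ a6 = 7f
98 ⊕ 2c = b4
1c ⊕ b7 = ab
48 ⊕ dc = 94
ad ⊕ 89 = 24
99 ⊕ e2 = 7b
27 ⊕ f7 = d0
b1 ⊕ d7 = 66
ae ⊕ dd = 73
59 ⊕ 30 = 69
62 ⊕ 20 = 42

0e 7f b4 ab 94 24 7b d0 66 73 69 42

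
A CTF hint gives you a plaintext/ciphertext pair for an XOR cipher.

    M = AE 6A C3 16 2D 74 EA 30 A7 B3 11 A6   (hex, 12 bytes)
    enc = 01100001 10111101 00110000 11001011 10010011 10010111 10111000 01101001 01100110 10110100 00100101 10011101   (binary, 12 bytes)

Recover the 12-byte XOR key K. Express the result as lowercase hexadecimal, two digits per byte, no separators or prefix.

cfd7f3ddbee35259c107343b

Since enc = M ⊕ K, XORing both sides with M gives K = M ⊕ enc.
ae xor 61 = cf
6a xor bd = d7
c3 xor 30 = f3
16 xor cb = dd
2d xor 93 = be
74 xor 97 = e3
ea xor b8 = 52
30 xor 69 = 59
a7 xor 66 = c1
b3 xor b4 = 07
11 xor 25 = 34
a6 xor 9d = 3b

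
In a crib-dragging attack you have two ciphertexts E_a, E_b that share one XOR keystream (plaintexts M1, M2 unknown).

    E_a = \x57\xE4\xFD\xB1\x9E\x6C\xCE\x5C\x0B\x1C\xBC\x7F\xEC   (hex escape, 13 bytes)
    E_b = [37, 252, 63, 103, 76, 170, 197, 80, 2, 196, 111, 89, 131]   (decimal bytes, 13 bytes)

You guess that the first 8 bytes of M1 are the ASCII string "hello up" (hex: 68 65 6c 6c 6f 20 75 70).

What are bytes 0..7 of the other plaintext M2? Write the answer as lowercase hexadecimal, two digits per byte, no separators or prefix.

First, E_a ⊕ E_b = (M1 ⊕ K) ⊕ (M2 ⊕ K) = M1 ⊕ M2, so the key drops out. Then M2 = (M1 ⊕ M2) ⊕ M1 over the first 8 bytes.
byte 0: (57 xor 25) xor 68 = 72 xor 68 = 1a
byte 1: (e4 xor fc) xor 65 = 18 xor 65 = 7d
byte 2: (fd xor 3f) xor 6c = c2 xor 6c = ae
byte 3: (b1 xor 67) xor 6c = d6 xor 6c = ba
byte 4: (9e xor 4c) xor 6f = d2 xor 6f = bd
byte 5: (6c xor aa) xor 20 = c6 xor 20 = e6
byte 6: (ce xor c5) xor 75 = 0b xor 75 = 7e
byte 7: (5c xor 50) xor 70 = 0c xor 70 = 7c

1a7daebabde67e7c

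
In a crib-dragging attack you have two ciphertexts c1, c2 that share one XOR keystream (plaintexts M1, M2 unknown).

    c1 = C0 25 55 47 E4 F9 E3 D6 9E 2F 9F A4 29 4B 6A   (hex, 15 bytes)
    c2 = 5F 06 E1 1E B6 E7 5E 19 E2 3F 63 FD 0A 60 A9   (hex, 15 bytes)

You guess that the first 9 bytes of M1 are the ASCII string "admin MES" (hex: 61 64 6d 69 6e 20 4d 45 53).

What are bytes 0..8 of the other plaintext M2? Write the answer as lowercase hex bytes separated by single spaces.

fe 47 d9 30 3c 3e f0 8a 2f

First, c1 ⊕ c2 = (M1 ⊕ K) ⊕ (M2 ⊕ K) = M1 ⊕ M2, so the key drops out. Then M2 = (M1 ⊕ M2) ⊕ M1 over the first 9 bytes.
byte 0: (c0 ^ 5f) ^ 61 = 9f ^ 61 = fe
byte 1: (25 ^ 06) ^ 64 = 23 ^ 64 = 47
byte 2: (55 ^ e1) ^ 6d = b4 ^ 6d = d9
byte 3: (47 ^ 1e) ^ 69 = 59 ^ 69 = 30
byte 4: (e4 ^ b6) ^ 6e = 52 ^ 6e = 3c
byte 5: (f9 ^ e7) ^ 20 = 1e ^ 20 = 3e
byte 6: (e3 ^ 5e) ^ 4d = bd ^ 4d = f0
byte 7: (d6 ^ 19) ^ 45 = cf ^ 45 = 8a
byte 8: (9e ^ e2) ^ 53 = 7c ^ 53 = 2f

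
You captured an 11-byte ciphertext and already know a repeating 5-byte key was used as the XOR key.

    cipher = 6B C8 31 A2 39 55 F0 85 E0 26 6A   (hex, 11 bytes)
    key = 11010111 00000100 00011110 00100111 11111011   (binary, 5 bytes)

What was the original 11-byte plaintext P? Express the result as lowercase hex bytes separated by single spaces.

The 5-byte key repeats, so the effective keystream is d7 04 1e 27 fb d7 04 1e 27 fb d7.
byte 0: 6b ⊕ d7 = bc
byte 1: c8 ⊕ 04 = cc
byte 2: 31 ⊕ 1e = 2f
byte 3: a2 ⊕ 27 = 85
byte 4: 39 ⊕ fb = c2
byte 5: 55 ⊕ d7 = 82
byte 6: f0 ⊕ 04 = f4
byte 7: 85 ⊕ 1e = 9b
byte 8: e0 ⊕ 27 = c7
byte 9: 26 ⊕ fb = dd
byte 10: 6a ⊕ d7 = bd

bc cc 2f 85 c2 82 f4 9b c7 dd bd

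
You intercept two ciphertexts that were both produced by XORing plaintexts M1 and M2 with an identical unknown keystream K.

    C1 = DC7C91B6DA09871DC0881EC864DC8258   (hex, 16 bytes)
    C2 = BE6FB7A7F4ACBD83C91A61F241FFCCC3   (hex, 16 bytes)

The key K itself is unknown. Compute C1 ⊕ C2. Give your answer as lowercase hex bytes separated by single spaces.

C1 ⊕ C2 = (M1 ⊕ K) ⊕ (M2 ⊕ K) = M1 ⊕ M2 — the shared key cancels under XOR.
220 ^ 190 =  98
124 ^ 111 =  19
145 ^ 183 =  38
182 ^ 167 =  17
218 ^ 244 =  46
  9 ^ 172 = 165
135 ^ 189 =  58
 29 ^ 131 = 158
192 ^ 201 =   9
136 ^  26 = 146
 30 ^  97 = 127
200 ^ 242 =  58
100 ^  65 =  37
220 ^ 255 =  35
130 ^ 204 =  78
 88 ^ 195 = 155

62 13 26 11 2e a5 3a 9e 09 92 7f 3a 25 23 4e 9b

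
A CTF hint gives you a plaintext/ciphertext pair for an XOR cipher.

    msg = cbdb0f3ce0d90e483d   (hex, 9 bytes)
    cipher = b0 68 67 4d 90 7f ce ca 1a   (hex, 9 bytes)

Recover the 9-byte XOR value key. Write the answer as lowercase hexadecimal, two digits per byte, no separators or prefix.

Since cipher = msg ⊕ key, XORing both sides with msg gives key = msg ⊕ cipher.
byte 0: cb XOR b0 = 7b
byte 1: db XOR 68 = b3
byte 2: 0f XOR 67 = 68
byte 3: 3c XOR 4d = 71
byte 4: e0 XOR 90 = 70
byte 5: d9 XOR 7f = a6
byte 6: 0e XOR ce = c0
byte 7: 48 XOR ca = 82
byte 8: 3d XOR 1a = 27

7bb3687170a6c08227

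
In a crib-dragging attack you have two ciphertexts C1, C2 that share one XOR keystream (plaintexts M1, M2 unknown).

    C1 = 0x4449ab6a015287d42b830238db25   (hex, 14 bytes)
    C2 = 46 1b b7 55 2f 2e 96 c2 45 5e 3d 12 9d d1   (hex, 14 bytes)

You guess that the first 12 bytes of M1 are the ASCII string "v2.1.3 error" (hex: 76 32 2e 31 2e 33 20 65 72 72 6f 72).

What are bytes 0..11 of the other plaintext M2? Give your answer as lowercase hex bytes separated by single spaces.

74 60 32 0e 00 4f 31 73 1c af 50 58

First, C1 ⊕ C2 = (M1 ⊕ K) ⊕ (M2 ⊕ K) = M1 ⊕ M2, so the key drops out. Then M2 = (M1 ⊕ M2) ⊕ M1 over the first 12 bytes.
byte 0: (44 XOR 46) XOR 76 = 02 XOR 76 = 74
byte 1: (49 XOR 1b) XOR 32 = 52 XOR 32 = 60
byte 2: (ab XOR b7) XOR 2e = 1c XOR 2e = 32
byte 3: (6a XOR 55) XOR 31 = 3f XOR 31 = 0e
byte 4: (01 XOR 2f) XOR 2e = 2e XOR 2e = 00
byte 5: (52 XOR 2e) XOR 33 = 7c XOR 33 = 4f
byte 6: (87 XOR 96) XOR 20 = 11 XOR 20 = 31
byte 7: (d4 XOR c2) XOR 65 = 16 XOR 65 = 73
byte 8: (2b XOR 45) XOR 72 = 6e XOR 72 = 1c
byte 9: (83 XOR 5e) XOR 72 = dd XOR 72 = af
byte 10: (02 XOR 3d) XOR 6f = 3f XOR 6f = 50
byte 11: (38 XOR 12) XOR 72 = 2a XOR 72 = 58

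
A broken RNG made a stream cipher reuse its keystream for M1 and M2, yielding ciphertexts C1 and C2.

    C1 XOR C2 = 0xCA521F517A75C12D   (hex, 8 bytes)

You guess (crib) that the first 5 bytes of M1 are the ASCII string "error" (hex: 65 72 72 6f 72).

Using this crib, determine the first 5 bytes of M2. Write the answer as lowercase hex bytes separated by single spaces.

af 20 6d 3e 08

Since C1 ⊕ C2 = M1 ⊕ M2, XORing with the guessed M1 bytes yields the corresponding M2 bytes: M2 = (C1 ⊕ C2) ⊕ M1.
202 xor 101 = 175
 82 xor 114 =  32
 31 xor 114 = 109
 81 xor 111 =  62
122 xor 114 =   8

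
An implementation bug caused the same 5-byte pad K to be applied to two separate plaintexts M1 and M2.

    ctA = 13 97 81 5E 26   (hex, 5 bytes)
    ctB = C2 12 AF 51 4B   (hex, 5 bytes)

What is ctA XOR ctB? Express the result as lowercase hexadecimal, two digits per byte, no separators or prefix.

ctA ⊕ ctB = (M1 ⊕ K) ⊕ (M2 ⊕ K) = M1 ⊕ M2 — the shared key cancels under XOR.
13 ⊕ c2 = d1
97 ⊕ 12 = 85
81 ⊕ af = 2e
5e ⊕ 51 = 0f
26 ⊕ 4b = 6d

d1852e0f6d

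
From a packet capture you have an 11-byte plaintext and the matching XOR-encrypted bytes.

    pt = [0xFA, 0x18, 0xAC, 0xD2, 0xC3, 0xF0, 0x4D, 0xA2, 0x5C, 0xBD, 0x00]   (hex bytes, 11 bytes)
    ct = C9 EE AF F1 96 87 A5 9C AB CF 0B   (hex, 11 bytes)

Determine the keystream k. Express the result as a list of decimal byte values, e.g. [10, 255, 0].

[51, 246, 3, 35, 85, 119, 232, 62, 247, 114, 11]

Since ct = pt ⊕ k, XORing both sides with pt gives k = pt ⊕ ct.
250 xor 201 =  51
 24 xor 238 = 246
172 xor 175 =   3
210 xor 241 =  35
195 xor 150 =  85
240 xor 135 = 119
 77 xor 165 = 232
162 xor 156 =  62
 92 xor 171 = 247
189 xor 207 = 114
  0 xor  11 =  11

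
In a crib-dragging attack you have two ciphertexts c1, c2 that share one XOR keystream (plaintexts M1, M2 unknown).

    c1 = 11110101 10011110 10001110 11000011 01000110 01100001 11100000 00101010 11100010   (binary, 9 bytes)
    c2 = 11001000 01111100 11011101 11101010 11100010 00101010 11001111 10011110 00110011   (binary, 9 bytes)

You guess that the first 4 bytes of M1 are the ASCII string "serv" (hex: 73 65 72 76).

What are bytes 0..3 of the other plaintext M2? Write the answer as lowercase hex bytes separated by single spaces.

First, c1 ⊕ c2 = (M1 ⊕ K) ⊕ (M2 ⊕ K) = M1 ⊕ M2, so the key drops out. Then M2 = (M1 ⊕ M2) ⊕ M1 over the first 4 bytes.
byte 0: (f5 ⊕ c8) ⊕ 73 = 3d ⊕ 73 = 4e
byte 1: (9e ⊕ 7c) ⊕ 65 = e2 ⊕ 65 = 87
byte 2: (8e ⊕ dd) ⊕ 72 = 53 ⊕ 72 = 21
byte 3: (c3 ⊕ ea) ⊕ 76 = 29 ⊕ 76 = 5f

4e 87 21 5f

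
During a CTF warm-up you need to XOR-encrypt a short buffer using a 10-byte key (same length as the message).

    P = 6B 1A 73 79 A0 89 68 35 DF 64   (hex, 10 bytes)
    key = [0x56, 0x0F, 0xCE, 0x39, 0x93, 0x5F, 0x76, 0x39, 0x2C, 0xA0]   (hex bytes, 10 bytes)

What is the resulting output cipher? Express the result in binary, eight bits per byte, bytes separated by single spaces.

00111101 00010101 10111101 01000000 00110011 11010110 00011110 00001100 11110011 11000100

XOR is its own inverse, so applying the key byte-wise gives the result directly.
6b XOR 56 = 3d
1a XOR 0f = 15
73 XOR ce = bd
79 XOR 39 = 40
a0 XOR 93 = 33
89 XOR 5f = d6
68 XOR 76 = 1e
35 XOR 39 = 0c
df XOR 2c = f3
64 XOR a0 = c4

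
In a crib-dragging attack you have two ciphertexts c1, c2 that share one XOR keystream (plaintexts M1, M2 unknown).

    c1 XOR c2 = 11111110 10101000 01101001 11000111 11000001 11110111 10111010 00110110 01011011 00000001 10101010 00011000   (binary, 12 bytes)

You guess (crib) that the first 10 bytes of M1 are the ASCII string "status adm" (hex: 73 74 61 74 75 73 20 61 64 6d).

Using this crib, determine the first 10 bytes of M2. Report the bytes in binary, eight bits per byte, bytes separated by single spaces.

Since c1 ⊕ c2 = M1 ⊕ M2, XORing with the guessed M1 bytes yields the corresponding M2 bytes: M2 = (c1 ⊕ c2) ⊕ M1.
byte 0: fe xor 73 = 8d
byte 1: a8 xor 74 = dc
byte 2: 69 xor 61 = 08
byte 3: c7 xor 74 = b3
byte 4: c1 xor 75 = b4
byte 5: f7 xor 73 = 84
byte 6: ba xor 20 = 9a
byte 7: 36 xor 61 = 57
byte 8: 5b xor 64 = 3f
byte 9: 01 xor 6d = 6c

10001101 11011100 00001000 10110011 10110100 10000100 10011010 01010111 00111111 01101100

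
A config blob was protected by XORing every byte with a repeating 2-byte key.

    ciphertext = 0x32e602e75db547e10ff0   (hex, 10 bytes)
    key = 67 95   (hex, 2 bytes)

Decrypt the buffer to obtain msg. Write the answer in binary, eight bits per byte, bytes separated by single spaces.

The 2-byte key repeats, so the effective keystream is 67 95 67 95 67 95 67 95 67 95.
byte 0: 32 ^ 67 = 55
byte 1: e6 ^ 95 = 73
byte 2: 02 ^ 67 = 65
byte 3: e7 ^ 95 = 72
byte 4: 5d ^ 67 = 3a
byte 5: b5 ^ 95 = 20
byte 6: 47 ^ 67 = 20
byte 7: e1 ^ 95 = 74
byte 8: 0f ^ 67 = 68
byte 9: f0 ^ 95 = 65

01010101 01110011 01100101 01110010 00111010 00100000 00100000 01110100 01101000 01100101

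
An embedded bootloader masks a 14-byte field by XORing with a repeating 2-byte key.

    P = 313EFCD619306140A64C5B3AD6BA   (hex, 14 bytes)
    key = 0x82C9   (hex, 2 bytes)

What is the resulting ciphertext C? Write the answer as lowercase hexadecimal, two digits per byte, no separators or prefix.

The 2-byte key repeats, so the effective keystream is 82 c9 82 c9 82 c9 82 c9 82 c9 82 c9 82 c9.
byte 0: 31 ⊕ 82 = b3
byte 1: 3e ⊕ c9 = f7
byte 2: fc ⊕ 82 = 7e
byte 3: d6 ⊕ c9 = 1f
byte 4: 19 ⊕ 82 = 9b
byte 5: 30 ⊕ c9 = f9
byte 6: 61 ⊕ 82 = e3
byte 7: 40 ⊕ c9 = 89
byte 8: a6 ⊕ 82 = 24
byte 9: 4c ⊕ c9 = 85
byte 10: 5b ⊕ 82 = d9
byte 11: 3a ⊕ c9 = f3
byte 12: d6 ⊕ 82 = 54
byte 13: ba ⊕ c9 = 73

b3f77e1f9bf9e3892485d9f35473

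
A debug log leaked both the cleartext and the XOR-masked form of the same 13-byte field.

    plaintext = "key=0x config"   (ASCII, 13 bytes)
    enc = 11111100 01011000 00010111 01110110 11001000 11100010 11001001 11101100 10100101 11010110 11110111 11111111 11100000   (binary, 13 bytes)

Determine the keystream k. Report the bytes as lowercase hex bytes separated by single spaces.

Since enc = plaintext ⊕ k, XORing both sides with plaintext gives k = plaintext ⊕ enc.
byte 0: 6b xor fc = 97
byte 1: 65 xor 58 = 3d
byte 2: 79 xor 17 = 6e
byte 3: 3d xor 76 = 4b
byte 4: 30 xor c8 = f8
byte 5: 78 xor e2 = 9a
byte 6: 20 xor c9 = e9
byte 7: 63 xor ec = 8f
byte 8: 6f xor a5 = ca
byte 9: 6e xor d6 = b8
byte 10: 66 xor f7 = 91
byte 11: 69 xor ff = 96
byte 12: 67 xor e0 = 87

97 3d 6e 4b f8 9a e9 8f ca b8 91 96 87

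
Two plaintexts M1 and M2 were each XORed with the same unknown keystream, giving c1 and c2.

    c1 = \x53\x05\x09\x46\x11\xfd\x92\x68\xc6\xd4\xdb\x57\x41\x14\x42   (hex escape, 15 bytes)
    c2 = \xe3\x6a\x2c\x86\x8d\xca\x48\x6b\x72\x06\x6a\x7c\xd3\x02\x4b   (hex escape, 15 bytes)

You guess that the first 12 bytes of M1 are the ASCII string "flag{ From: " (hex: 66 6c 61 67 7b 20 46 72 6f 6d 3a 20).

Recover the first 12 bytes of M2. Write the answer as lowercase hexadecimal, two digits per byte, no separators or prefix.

d60344a7e7179c71dbbf8b0b

First, c1 ⊕ c2 = (M1 ⊕ K) ⊕ (M2 ⊕ K) = M1 ⊕ M2, so the key drops out. Then M2 = (M1 ⊕ M2) ⊕ M1 over the first 12 bytes.
byte 0: (53 ⊕ e3) ⊕ 66 = b0 ⊕ 66 = d6
byte 1: (05 ⊕ 6a) ⊕ 6c = 6f ⊕ 6c = 03
byte 2: (09 ⊕ 2c) ⊕ 61 = 25 ⊕ 61 = 44
byte 3: (46 ⊕ 86) ⊕ 67 = c0 ⊕ 67 = a7
byte 4: (11 ⊕ 8d) ⊕ 7b = 9c ⊕ 7b = e7
byte 5: (fd ⊕ ca) ⊕ 20 = 37 ⊕ 20 = 17
byte 6: (92 ⊕ 48) ⊕ 46 = da ⊕ 46 = 9c
byte 7: (68 ⊕ 6b) ⊕ 72 = 03 ⊕ 72 = 71
byte 8: (c6 ⊕ 72) ⊕ 6f = b4 ⊕ 6f = db
byte 9: (d4 ⊕ 06) ⊕ 6d = d2 ⊕ 6d = bf
byte 10: (db ⊕ 6a) ⊕ 3a = b1 ⊕ 3a = 8b
byte 11: (57 ⊕ 7c) ⊕ 20 = 2b ⊕ 20 = 0b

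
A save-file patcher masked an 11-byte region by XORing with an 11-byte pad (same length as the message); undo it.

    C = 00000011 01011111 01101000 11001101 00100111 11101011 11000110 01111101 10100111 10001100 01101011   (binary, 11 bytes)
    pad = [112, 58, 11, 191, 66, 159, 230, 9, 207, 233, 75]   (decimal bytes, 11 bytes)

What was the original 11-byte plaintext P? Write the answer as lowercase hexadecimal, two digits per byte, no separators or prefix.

7365637265742074686520

XOR is its own inverse, so applying the key byte-wise gives the result directly.
03 XOR 70 = 73
5f XOR 3a = 65
68 XOR 0b = 63
cd XOR bf = 72
27 XOR 42 = 65
eb XOR 9f = 74
c6 XOR e6 = 20
7d XOR 09 = 74
a7 XOR cf = 68
8c XOR e9 = 65
6b XOR 4b = 20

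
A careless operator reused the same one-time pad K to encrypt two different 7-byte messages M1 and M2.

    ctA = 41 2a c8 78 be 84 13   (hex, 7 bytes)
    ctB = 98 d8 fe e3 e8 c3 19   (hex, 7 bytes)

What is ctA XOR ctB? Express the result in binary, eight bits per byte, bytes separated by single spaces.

ctA ⊕ ctB = (M1 ⊕ K) ⊕ (M2 ⊕ K) = M1 ⊕ M2 — the shared key cancels under XOR.
41 ⊕ 98 = d9
2a ⊕ d8 = f2
c8 ⊕ fe = 36
78 ⊕ e3 = 9b
be ⊕ e8 = 56
84 ⊕ c3 = 47
13 ⊕ 19 = 0a

11011001 11110010 00110110 10011011 01010110 01000111 00001010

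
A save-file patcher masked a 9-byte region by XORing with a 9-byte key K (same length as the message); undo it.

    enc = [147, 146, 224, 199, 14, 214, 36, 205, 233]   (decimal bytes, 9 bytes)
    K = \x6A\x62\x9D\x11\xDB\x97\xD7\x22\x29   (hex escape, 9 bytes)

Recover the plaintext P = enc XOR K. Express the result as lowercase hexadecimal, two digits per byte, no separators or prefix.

93 ^ 6a = f9
92 ^ 62 = f0
e0 ^ 9d = 7d
c7 ^ 11 = d6
0e ^ db = d5
d6 ^ 97 = 41
24 ^ d7 = f3
cd ^ 22 = ef
e9 ^ 29 = c0

f9f07dd6d541f3efc0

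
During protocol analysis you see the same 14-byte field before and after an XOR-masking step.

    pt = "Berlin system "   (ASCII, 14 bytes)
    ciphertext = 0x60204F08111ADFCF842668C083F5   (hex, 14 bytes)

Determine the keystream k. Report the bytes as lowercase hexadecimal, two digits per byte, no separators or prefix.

Since ciphertext = pt ⊕ k, XORing both sides with pt gives k = pt ⊕ ciphertext.
byte 0:  66 XOR  96 =  34
byte 1: 101 XOR  32 =  69
byte 2: 114 XOR  79 =  61
byte 3: 108 XOR   8 = 100
byte 4: 105 XOR  17 = 120
byte 5: 110 XOR  26 = 116
byte 6:  32 XOR 223 = 255
byte 7: 115 XOR 207 = 188
byte 8: 121 XOR 132 = 253
byte 9: 115 XOR  38 =  85
byte 10: 116 XOR 104 =  28
byte 11: 101 XOR 192 = 165
byte 12: 109 XOR 131 = 238
byte 13:  32 XOR 245 = 213

22453d647874ffbcfd551ca5eed5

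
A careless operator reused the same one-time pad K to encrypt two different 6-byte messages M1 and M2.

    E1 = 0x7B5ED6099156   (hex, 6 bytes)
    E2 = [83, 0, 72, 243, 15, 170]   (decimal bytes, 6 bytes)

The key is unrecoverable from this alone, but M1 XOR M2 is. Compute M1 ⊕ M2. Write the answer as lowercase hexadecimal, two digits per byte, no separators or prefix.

E1 ⊕ E2 = (M1 ⊕ K) ⊕ (M2 ⊕ K) = M1 ⊕ M2 — the shared key cancels under XOR.
7b ⊕ 53 = 28
5e ⊕ 00 = 5e
d6 ⊕ 48 = 9e
09 ⊕ f3 = fa
91 ⊕ 0f = 9e
56 ⊕ aa = fc

285e9efa9efc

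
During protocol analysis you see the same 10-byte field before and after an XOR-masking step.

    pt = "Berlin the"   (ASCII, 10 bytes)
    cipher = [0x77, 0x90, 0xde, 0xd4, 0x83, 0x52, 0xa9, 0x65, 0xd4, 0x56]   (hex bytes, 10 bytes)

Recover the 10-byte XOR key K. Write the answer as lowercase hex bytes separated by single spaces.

35 f5 ac b8 ea 3c 89 11 bc 33

Since cipher = pt ⊕ K, XORing both sides with pt gives K = pt ⊕ cipher.
42 XOR 77 = 35
65 XOR 90 = f5
72 XOR de = ac
6c XOR d4 = b8
69 XOR 83 = ea
6e XOR 52 = 3c
20 XOR a9 = 89
74 XOR 65 = 11
68 XOR d4 = bc
65 XOR 56 = 33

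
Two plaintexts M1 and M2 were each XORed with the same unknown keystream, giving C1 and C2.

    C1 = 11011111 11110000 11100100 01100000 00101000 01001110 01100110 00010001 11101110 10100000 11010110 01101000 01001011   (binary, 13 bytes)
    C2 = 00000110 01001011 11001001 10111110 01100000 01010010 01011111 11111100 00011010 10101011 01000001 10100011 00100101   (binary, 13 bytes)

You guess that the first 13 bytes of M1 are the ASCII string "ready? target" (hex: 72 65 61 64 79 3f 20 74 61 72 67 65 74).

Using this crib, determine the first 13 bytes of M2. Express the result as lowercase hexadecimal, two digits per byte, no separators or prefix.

First, C1 ⊕ C2 = (M1 ⊕ K) ⊕ (M2 ⊕ K) = M1 ⊕ M2, so the key drops out. Then M2 = (M1 ⊕ M2) ⊕ M1 over the first 13 bytes.
byte 0: (df xor 06) xor 72 = d9 xor 72 = ab
byte 1: (f0 xor 4b) xor 65 = bb xor 65 = de
byte 2: (e4 xor c9) xor 61 = 2d xor 61 = 4c
byte 3: (60 xor be) xor 64 = de xor 64 = ba
byte 4: (28 xor 60) xor 79 = 48 xor 79 = 31
byte 5: (4e xor 52) xor 3f = 1c xor 3f = 23
byte 6: (66 xor 5f) xor 20 = 39 xor 20 = 19
byte 7: (11 xor fc) xor 74 = ed xor 74 = 99
byte 8: (ee xor 1a) xor 61 = f4 xor 61 = 95
byte 9: (a0 xor ab) xor 72 = 0b xor 72 = 79
byte 10: (d6 xor 41) xor 67 = 97 xor 67 = f0
byte 11: (68 xor a3) xor 65 = cb xor 65 = ae
byte 12: (4b xor 25) xor 74 = 6e xor 74 = 1a

abde4cba312319999579f0ae1a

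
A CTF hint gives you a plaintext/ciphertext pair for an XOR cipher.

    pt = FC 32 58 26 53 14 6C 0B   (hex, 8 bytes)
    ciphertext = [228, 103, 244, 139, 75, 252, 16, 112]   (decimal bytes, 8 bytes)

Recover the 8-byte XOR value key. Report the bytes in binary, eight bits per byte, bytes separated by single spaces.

00011000 01010101 10101100 10101101 00011000 11101000 01111100 01111011

Since ciphertext = pt ⊕ key, XORing both sides with pt gives key = pt ⊕ ciphertext.
byte 0: fc xor e4 = 18
byte 1: 32 xor 67 = 55
byte 2: 58 xor f4 = ac
byte 3: 26 xor 8b = ad
byte 4: 53 xor 4b = 18
byte 5: 14 xor fc = e8
byte 6: 6c xor 10 = 7c
byte 7: 0b xor 70 = 7b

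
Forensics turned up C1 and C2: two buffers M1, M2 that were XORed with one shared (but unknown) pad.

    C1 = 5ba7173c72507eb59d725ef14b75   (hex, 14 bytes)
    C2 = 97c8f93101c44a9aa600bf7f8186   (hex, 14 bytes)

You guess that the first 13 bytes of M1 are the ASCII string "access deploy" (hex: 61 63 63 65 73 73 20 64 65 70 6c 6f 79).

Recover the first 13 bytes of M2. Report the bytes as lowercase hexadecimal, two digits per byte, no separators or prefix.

ad0c8d6800e7144b5e028de1b3

First, C1 ⊕ C2 = (M1 ⊕ K) ⊕ (M2 ⊕ K) = M1 ⊕ M2, so the key drops out. Then M2 = (M1 ⊕ M2) ⊕ M1 over the first 13 bytes.
byte 0: (5b XOR 97) XOR 61 = cc XOR 61 = ad
byte 1: (a7 XOR c8) XOR 63 = 6f XOR 63 = 0c
byte 2: (17 XOR f9) XOR 63 = ee XOR 63 = 8d
byte 3: (3c XOR 31) XOR 65 = 0d XOR 65 = 68
byte 4: (72 XOR 01) XOR 73 = 73 XOR 73 = 00
byte 5: (50 XOR c4) XOR 73 = 94 XOR 73 = e7
byte 6: (7e XOR 4a) XOR 20 = 34 XOR 20 = 14
byte 7: (b5 XOR 9a) XOR 64 = 2f XOR 64 = 4b
byte 8: (9d XOR a6) XOR 65 = 3b XOR 65 = 5e
byte 9: (72 XOR 00) XOR 70 = 72 XOR 70 = 02
byte 10: (5e XOR bf) XOR 6c = e1 XOR 6c = 8d
byte 11: (f1 XOR 7f) XOR 6f = 8e XOR 6f = e1
byte 12: (4b XOR 81) XOR 79 = ca XOR 79 = b3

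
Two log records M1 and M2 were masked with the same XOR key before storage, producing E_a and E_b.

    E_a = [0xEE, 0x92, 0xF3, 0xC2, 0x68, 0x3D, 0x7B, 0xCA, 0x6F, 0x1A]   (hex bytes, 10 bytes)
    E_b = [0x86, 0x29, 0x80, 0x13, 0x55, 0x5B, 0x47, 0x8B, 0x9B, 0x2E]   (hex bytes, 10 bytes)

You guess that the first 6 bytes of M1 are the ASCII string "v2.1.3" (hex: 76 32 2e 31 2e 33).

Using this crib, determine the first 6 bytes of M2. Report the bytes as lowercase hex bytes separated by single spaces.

First, E_a ⊕ E_b = (M1 ⊕ K) ⊕ (M2 ⊕ K) = M1 ⊕ M2, so the key drops out. Then M2 = (M1 ⊕ M2) ⊕ M1 over the first 6 bytes.
byte 0: (ee XOR 86) XOR 76 = 68 XOR 76 = 1e
byte 1: (92 XOR 29) XOR 32 = bb XOR 32 = 89
byte 2: (f3 XOR 80) XOR 2e = 73 XOR 2e = 5d
byte 3: (c2 XOR 13) XOR 31 = d1 XOR 31 = e0
byte 4: (68 XOR 55) XOR 2e = 3d XOR 2e = 13
byte 5: (3d XOR 5b) XOR 33 = 66 XOR 33 = 55

1e 89 5d e0 13 55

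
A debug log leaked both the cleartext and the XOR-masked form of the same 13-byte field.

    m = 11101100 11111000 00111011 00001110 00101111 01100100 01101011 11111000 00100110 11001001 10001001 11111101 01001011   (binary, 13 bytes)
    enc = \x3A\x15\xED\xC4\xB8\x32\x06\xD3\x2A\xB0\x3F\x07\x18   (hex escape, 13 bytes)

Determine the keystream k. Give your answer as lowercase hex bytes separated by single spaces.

d6 ed d6 ca 97 56 6d 2b 0c 79 b6 fa 53

Since enc = m ⊕ k, XORing both sides with m gives k = m ⊕ enc.
ec xor 3a = d6
f8 xor 15 = ed
3b xor ed = d6
0e xor c4 = ca
2f xor b8 = 97
64 xor 32 = 56
6b xor 06 = 6d
f8 xor d3 = 2b
26 xor 2a = 0c
c9 xor b0 = 79
89 xor 3f = b6
fd xor 07 = fa
4b xor 18 = 53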